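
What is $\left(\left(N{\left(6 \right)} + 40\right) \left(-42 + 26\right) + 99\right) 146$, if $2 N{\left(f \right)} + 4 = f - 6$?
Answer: $-74314$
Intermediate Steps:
$N{\left(f \right)} = -5 + \frac{f}{2}$ ($N{\left(f \right)} = -2 + \frac{f - 6}{2} = -2 + \frac{-6 + f}{2} = -2 + \left(-3 + \frac{f}{2}\right) = -5 + \frac{f}{2}$)
$\left(\left(N{\left(6 \right)} + 40\right) \left(-42 + 26\right) + 99\right) 146 = \left(\left(\left(-5 + \frac{1}{2} \cdot 6\right) + 40\right) \left(-42 + 26\right) + 99\right) 146 = \left(\left(\left(-5 + 3\right) + 40\right) \left(-16\right) + 99\right) 146 = \left(\left(-2 + 40\right) \left(-16\right) + 99\right) 146 = \left(38 \left(-16\right) + 99\right) 146 = \left(-608 + 99\right) 146 = \left(-509\right) 146 = -74314$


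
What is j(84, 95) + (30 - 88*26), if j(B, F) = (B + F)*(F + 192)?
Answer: 49115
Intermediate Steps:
j(B, F) = (192 + F)*(B + F) (j(B, F) = (B + F)*(192 + F) = (192 + F)*(B + F))
j(84, 95) + (30 - 88*26) = (95² + 192*84 + 192*95 + 84*95) + (30 - 88*26) = (9025 + 16128 + 18240 + 7980) + (30 - 2288) = 51373 - 2258 = 49115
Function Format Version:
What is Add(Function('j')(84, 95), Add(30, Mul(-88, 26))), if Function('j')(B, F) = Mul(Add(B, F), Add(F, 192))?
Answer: 49115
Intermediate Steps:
Function('j')(B, F) = Mul(Add(192, F), Add(B, F)) (Function('j')(B, F) = Mul(Add(B, F), Add(192, F)) = Mul(Add(192, F), Add(B, F)))
Add(Function('j')(84, 95), Add(30, Mul(-88, 26))) = Add(Add(Pow(95, 2), Mul(192, 84), Mul(192, 95), Mul(84, 95)), Add(30, Mul(-88, 26))) = Add(Add(9025, 16128, 18240, 7980), Add(30, -2288)) = Add(51373, -2258) = 49115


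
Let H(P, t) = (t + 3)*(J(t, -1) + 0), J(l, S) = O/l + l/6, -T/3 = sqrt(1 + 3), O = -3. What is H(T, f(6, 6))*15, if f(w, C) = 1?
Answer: -170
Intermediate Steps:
T = -6 (T = -3*sqrt(1 + 3) = -3*sqrt(4) = -3*2 = -6)
J(l, S) = -3/l + l/6
H(P, t) = (3 + t)*(-3/t + t/6) (H(P, t) = (t + 3)*((-3/t + t/6) + 0) = (3 + t)*(-3/t + t/6))
H(T, f(6, 6))*15 = ((1/6)*(-18 + 1**2)*(3 + 1)/1)*15 = ((1/6)*1*(-18 + 1)*4)*15 = ((1/6)*1*(-17)*4)*15 = -34/3*15 = -170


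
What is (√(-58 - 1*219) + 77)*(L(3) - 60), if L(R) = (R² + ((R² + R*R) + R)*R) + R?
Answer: 1155 + 15*I*√277 ≈ 1155.0 + 249.65*I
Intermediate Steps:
L(R) = R + R² + R*(R + 2*R²) (L(R) = (R² + ((R² + R²) + R)*R) + R = (R² + (2*R² + R)*R) + R = (R² + (R + 2*R²)*R) + R = (R² + R*(R + 2*R²)) + R = R + R² + R*(R + 2*R²))
(√(-58 - 1*219) + 77)*(L(3) - 60) = (√(-58 - 1*219) + 77)*(3*(1 + 2*3 + 2*3²) - 60) = (√(-58 - 219) + 77)*(3*(1 + 6 + 2*9) - 60) = (√(-277) + 77)*(3*(1 + 6 + 18) - 60) = (I*√277 + 77)*(3*25 - 60) = (77 + I*√277)*(75 - 60) = (77 + I*√277)*15 = 1155 + 15*I*√277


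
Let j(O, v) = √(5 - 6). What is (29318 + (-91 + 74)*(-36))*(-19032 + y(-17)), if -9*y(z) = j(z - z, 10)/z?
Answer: -569627760 + 29930*I/153 ≈ -5.6963e+8 + 195.62*I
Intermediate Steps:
j(O, v) = I (j(O, v) = √(-1) = I)
y(z) = -I/(9*z)
(29318 + (-91 + 74)*(-36))*(-19032 + y(-17)) = (29318 + (-91 + 74)*(-36))*(-19032 - ⅑*I/(-17)) = (29318 - 17*(-36))*(-19032 - ⅑*I*(-1/17)) = (29318 + 612)*(-19032 + I/153) = 29930*(-19032 + I/153) = -569627760 + 29930*I/153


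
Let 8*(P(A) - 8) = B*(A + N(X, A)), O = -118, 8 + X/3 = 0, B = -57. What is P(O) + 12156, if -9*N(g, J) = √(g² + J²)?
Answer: 52019/4 + 95*√145/12 ≈ 13100.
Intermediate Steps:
X = -24 (X = -24 + 3*0 = -24 + 0 = -24)
N(g, J) = -√(J² + g²)/9 (N(g, J) = -√(g² + J²)/9 = -√(J² + g²)/9)
P(A) = 8 - 57*A/8 + 19*√(576 + A²)/24 (P(A) = 8 + (-57*(A - √(A² + (-24)²)/9))/8 = 8 + (-57*(A - √(A² + 576)/9))/8 = 8 + (-57*(A - √(576 + A²)/9))/8 = 8 + (-57*A + 19*√(576 + A²)/3)/8 = 8 + (-57*A/8 + 19*√(576 + A²)/24) = 8 - 57*A/8 + 19*√(576 + A²)/24)
P(O) + 12156 = (8 - 57/8*(-118) + 19*√(576 + (-118)²)/24) + 12156 = (8 + 3363/4 + 19*√(576 + 13924)/24) + 12156 = (8 + 3363/4 + 19*√14500/24) + 12156 = (8 + 3363/4 + 19*(10*√145)/24) + 12156 = (8 + 3363/4 + 95*√145/12) + 12156 = (3395/4 + 95*√145/12) + 12156 = 52019/4 + 95*√145/12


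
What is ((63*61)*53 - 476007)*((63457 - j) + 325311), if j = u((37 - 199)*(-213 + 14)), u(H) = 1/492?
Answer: -4340768865370/41 ≈ -1.0587e+11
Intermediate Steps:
u(H) = 1/492
j = 1/492 ≈ 0.0020325
((63*61)*53 - 476007)*((63457 - j) + 325311) = ((63*61)*53 - 476007)*((63457 - 1*1/492) + 325311) = (3843*53 - 476007)*((63457 - 1/492) + 325311) = (203679 - 476007)*(31220843/492 + 325311) = -272328*191273855/492 = -4340768865370/41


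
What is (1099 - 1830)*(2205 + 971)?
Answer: -2321656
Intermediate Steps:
(1099 - 1830)*(2205 + 971) = -731*3176 = -2321656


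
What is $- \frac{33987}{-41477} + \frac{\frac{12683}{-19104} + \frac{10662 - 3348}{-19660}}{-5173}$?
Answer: $\frac{16512364400351653}{20146409009499360} \approx 0.81962$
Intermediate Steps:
$- \frac{33987}{-41477} + \frac{\frac{12683}{-19104} + \frac{10662 - 3348}{-19660}}{-5173} = \left(-33987\right) \left(- \frac{1}{41477}\right) + \left(12683 \left(- \frac{1}{19104}\right) + \left(10662 - 3348\right) \left(- \frac{1}{19660}\right)\right) \left(- \frac{1}{5173}\right) = \frac{33987}{41477} + \left(- \frac{12683}{19104} + 7314 \left(- \frac{1}{19660}\right)\right) \left(- \frac{1}{5173}\right) = \frac{33987}{41477} + \left(- \frac{12683}{19104} - \frac{3657}{9830}\right) \left(- \frac{1}{5173}\right) = \frac{33987}{41477} - - \frac{97268609}{485724835680} = \frac{33987}{41477} + \frac{97268609}{485724835680} = \frac{16512364400351653}{20146409009499360}$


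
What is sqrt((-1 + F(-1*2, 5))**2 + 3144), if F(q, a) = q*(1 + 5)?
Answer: sqrt(3313) ≈ 57.559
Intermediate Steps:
F(q, a) = 6*q (F(q, a) = q*6 = 6*q)
sqrt((-1 + F(-1*2, 5))**2 + 3144) = sqrt((-1 + 6*(-1*2))**2 + 3144) = sqrt((-1 + 6*(-2))**2 + 3144) = sqrt((-1 - 12)**2 + 3144) = sqrt((-13)**2 + 3144) = sqrt(169 + 3144) = sqrt(3313)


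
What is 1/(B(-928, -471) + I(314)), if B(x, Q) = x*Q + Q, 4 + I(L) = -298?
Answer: 1/436315 ≈ 2.2919e-6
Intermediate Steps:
I(L) = -302 (I(L) = -4 - 298 = -302)
B(x, Q) = Q + Q*x (B(x, Q) = Q*x + Q = Q + Q*x)
1/(B(-928, -471) + I(314)) = 1/(-471*(1 - 928) - 302) = 1/(-471*(-927) - 302) = 1/(436617 - 302) = 1/436315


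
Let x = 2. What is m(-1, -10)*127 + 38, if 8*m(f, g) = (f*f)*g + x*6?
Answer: 279/4 ≈ 69.750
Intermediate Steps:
m(f, g) = 3/2 + g*f²/8 (m(f, g) = ((f*f)*g + 2*6)/8 = (f²*g + 12)/8 = (g*f² + 12)/8 = (12 + g*f²)/8 = 3/2 + g*f²/8)
m(-1, -10)*127 + 38 = (3/2 + (⅛)*(-10)*(-1)²)*127 + 38 = (3/2 + (⅛)*(-10)*1)*127 + 38 = (3/2 - 5/4)*127 + 38 = (¼)*127 + 38 = 127/4 + 38 = 279/4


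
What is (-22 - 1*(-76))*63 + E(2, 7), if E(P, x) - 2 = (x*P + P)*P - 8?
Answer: 3428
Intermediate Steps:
E(P, x) = -6 + P*(P + P*x) (E(P, x) = 2 + ((x*P + P)*P - 8) = 2 + ((P*x + P)*P - 8) = 2 + ((P + P*x)*P - 8) = 2 + (P*(P + P*x) - 8) = 2 + (-8 + P*(P + P*x)) = -6 + P*(P + P*x))
(-22 - 1*(-76))*63 + E(2, 7) = (-22 - 1*(-76))*63 + (-6 + 2**2 + 7*2**2) = (-22 + 76)*63 + (-6 + 4 + 7*4) = 54*63 + (-6 + 4 + 28) = 3402 + 26 = 3428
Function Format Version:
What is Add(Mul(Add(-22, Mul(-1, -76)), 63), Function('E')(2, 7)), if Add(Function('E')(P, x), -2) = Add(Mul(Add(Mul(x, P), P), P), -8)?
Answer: 3428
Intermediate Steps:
Function('E')(P, x) = Add(-6, Mul(P, Add(P, Mul(P, x)))) (Function('E')(P, x) = Add(2, Add(Mul(Add(Mul(x, P), P), P), -8)) = Add(2, Add(Mul(Add(Mul(P, x), P), P), -8)) = Add(2, Add(Mul(Add(P, Mul(P, x)), P), -8)) = Add(2, Add(Mul(P, Add(P, Mul(P, x))), -8)) = Add(2, Add(-8, Mul(P, Add(P, Mul(P, x))))) = Add(-6, Mul(P, Add(P, Mul(P, x)))))
Add(Mul(Add(-22, Mul(-1, -76)), 63), Function('E')(2, 7)) = Add(Mul(Add(-22, Mul(-1, -76)), 63), Add(-6, Pow(2, 2), Mul(7, Pow(2, 2)))) = Add(Mul(Add(-22, 76), 63), Add(-6, 4, Mul(7, 4))) = Add(Mul(54, 63), Add(-6, 4, 28)) = Add(3402, 26) = 3428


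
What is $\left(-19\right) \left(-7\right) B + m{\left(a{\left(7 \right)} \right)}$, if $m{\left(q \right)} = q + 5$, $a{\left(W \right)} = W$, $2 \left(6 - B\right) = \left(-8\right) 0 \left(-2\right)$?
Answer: $810$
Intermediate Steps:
$B = 6$ ($B = 6 - \frac{\left(-8\right) 0 \left(-2\right)}{2} = 6 - \frac{0 \left(-2\right)}{2} = 6 - 0 = 6 + 0 = 6$)
$m{\left(q \right)} = 5 + q$
$\left(-19\right) \left(-7\right) B + m{\left(a{\left(7 \right)} \right)} = \left(-19\right) \left(-7\right) 6 + \left(5 + 7\right) = 133 \cdot 6 + 12 = 798 + 12 = 810$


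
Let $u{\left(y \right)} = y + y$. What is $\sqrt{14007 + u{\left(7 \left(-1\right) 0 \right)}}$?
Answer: $\sqrt{14007} \approx 118.35$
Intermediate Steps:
$u{\left(y \right)} = 2 y$
$\sqrt{14007 + u{\left(7 \left(-1\right) 0 \right)}} = \sqrt{14007 + 2 \cdot 7 \left(-1\right) 0} = \sqrt{14007 + 2 \left(\left(-7\right) 0\right)} = \sqrt{14007 + 2 \cdot 0} = \sqrt{14007 + 0} = \sqrt{14007}$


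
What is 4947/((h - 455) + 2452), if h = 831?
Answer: 4947/2828 ≈ 1.7493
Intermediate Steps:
4947/((h - 455) + 2452) = 4947/((831 - 455) + 2452) = 4947/(376 + 2452) = 4947/2828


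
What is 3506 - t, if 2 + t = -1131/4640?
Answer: 561319/160 ≈ 3508.2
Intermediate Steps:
t = -359/160 (t = -2 - 1131/4640 = -2 - 1131*1/4640 = -2 - 39/160 = -359/160 ≈ -2.2438)
3506 - t = 3506 - 1*(-359/160) = 3506 + 359/160 = 561319/160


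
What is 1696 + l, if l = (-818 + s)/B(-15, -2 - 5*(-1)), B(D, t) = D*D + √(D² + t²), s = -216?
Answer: 860914/509 + 94*√26/1527 ≈ 1691.7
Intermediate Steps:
B(D, t) = D² + √(D² + t²)
l = -1034/(225 + 3*√26) (l = (-818 - 216)/((-15)² + √((-15)² + (-2 - 5*(-1))²)) = -1034/(225 + √(225 + (-2 + 5)²)) = -1034/(225 + √(225 + 3²)) = -1034/(225 + √(225 + 9)) = -1034/(225 + √234) = -1034/(225 + 3*√26) ≈ -4.3030)
1696 + l = 1696 + (-2350/509 + 94*√26/1527) = 860914/509 + 94*√26/1527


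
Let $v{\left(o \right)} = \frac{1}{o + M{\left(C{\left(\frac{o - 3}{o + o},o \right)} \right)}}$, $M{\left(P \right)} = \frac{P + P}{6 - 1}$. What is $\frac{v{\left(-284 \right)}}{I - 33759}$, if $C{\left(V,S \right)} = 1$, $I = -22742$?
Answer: $\frac{5}{80118418} \approx 6.2408 \cdot 10^{-8}$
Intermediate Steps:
$M{\left(P \right)} = \frac{2 P}{5}$
$v{\left(o \right)} = \frac{1}{\frac{2}{5} + o}$ ($v{\left(o \right)} = \frac{1}{o + \frac{2}{5} \cdot 1} = \frac{1}{o + \frac{2}{5}} = \frac{1}{\frac{2}{5} + o}$)
$\frac{v{\left(-284 \right)}}{I - 33759} = \frac{5 \frac{1}{2 + 5 \left(-284\right)}}{-22742 - 33759} = \frac{5 \frac{1}{2 - 1420}}{-22742 - 33759} = \frac{5 \frac{1}{-1418}}{-56501} = 5 \left(- \frac{1}{1418}\right) \left(- \frac{1}{56501}\right) = \left(- \frac{5}{1418}\right) \left(- \frac{1}{56501}\right) = \frac{5}{80118418}$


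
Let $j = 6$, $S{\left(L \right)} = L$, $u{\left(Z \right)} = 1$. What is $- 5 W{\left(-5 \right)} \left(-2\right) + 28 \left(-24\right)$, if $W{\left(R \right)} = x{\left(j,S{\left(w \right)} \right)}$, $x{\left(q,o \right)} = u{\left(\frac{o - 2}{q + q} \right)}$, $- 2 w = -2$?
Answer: $-662$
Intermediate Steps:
$w = 1$ ($w = \left(- \frac{1}{2}\right) \left(-2\right) = 1$)
$x{\left(q,o \right)} = 1$
$W{\left(R \right)} = 1$
$- 5 W{\left(-5 \right)} \left(-2\right) + 28 \left(-24\right) = \left(-5\right) 1 \left(-2\right) + 28 \left(-24\right) = \left(-5\right) \left(-2\right) - 672 = 10 - 672 = -662$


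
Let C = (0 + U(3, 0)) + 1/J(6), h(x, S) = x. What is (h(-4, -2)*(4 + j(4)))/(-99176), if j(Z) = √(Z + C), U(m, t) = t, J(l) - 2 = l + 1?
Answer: 2/12397 + √37/74382 ≈ 0.00024311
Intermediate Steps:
J(l) = 3 + l (J(l) = 2 + (l + 1) = 2 + (1 + l) = 3 + l)
C = ⅑ (C = (0 + 0) + 1/(3 + 6) = 0 + 1/9 = 0 + ⅑ = ⅑ ≈ 0.11111)
j(Z) = √(⅑ + Z) (j(Z) = √(Z + ⅑) = √(⅑ + Z))
(h(-4, -2)*(4 + j(4)))/(-99176) = -4*(4 + √(1 + 9*4)/3)/(-99176) = -4*(4 + √(1 + 36)/3)*(-1/99176) = -4*(4 + √37/3)*(-1/99176) = (-16 - 4*√37/3)*(-1/99176) = 2/12397 + √37/74382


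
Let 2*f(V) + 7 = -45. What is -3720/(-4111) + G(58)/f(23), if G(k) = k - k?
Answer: 3720/4111 ≈ 0.90489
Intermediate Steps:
f(V) = -26 (f(V) = -7/2 + (½)*(-45) = -7/2 - 45/2 = -26)
G(k) = 0
-3720/(-4111) + G(58)/f(23) = -3720/(-4111) + 0/(-26) = -3720*(-1/4111) + 0*(-1/26) = 3720/4111 + 0 = 3720/4111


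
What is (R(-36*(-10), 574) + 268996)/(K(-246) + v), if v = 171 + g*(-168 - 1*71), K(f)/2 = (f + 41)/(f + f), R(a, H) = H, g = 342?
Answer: -1617420/489397 ≈ -3.3049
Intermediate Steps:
K(f) = (41 + f)/f (K(f) = 2*((f + 41)/(f + f)) = 2*((41 + f)/((2*f))) = 2*((41 + f)*(1/(2*f))) = 2*((41 + f)/(2*f)) = (41 + f)/f)
v = -81567 (v = 171 + 342*(-168 - 1*71) = 171 + 342*(-168 - 71) = 171 + 342*(-239) = 171 - 81738 = -81567)
(R(-36*(-10), 574) + 268996)/(K(-246) + v) = (574 + 268996)/((41 - 246)/(-246) - 81567) = 269570/(-1/246*(-205) - 81567) = 269570/(⅚ - 81567) = 269570/(-489397/6) = 269570*(-6/489397) = -1617420/489397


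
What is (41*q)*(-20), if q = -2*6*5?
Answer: 49200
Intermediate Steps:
q = -60 (q = -12*5 = -60)
(41*q)*(-20) = (41*(-60))*(-20) = -2460*(-20) = 49200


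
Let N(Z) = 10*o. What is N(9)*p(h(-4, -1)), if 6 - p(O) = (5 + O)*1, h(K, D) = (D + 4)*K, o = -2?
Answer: -260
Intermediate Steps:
h(K, D) = K*(4 + D) (h(K, D) = (4 + D)*K = K*(4 + D))
N(Z) = -20 (N(Z) = 10*(-2) = -20)
p(O) = 1 - O (p(O) = 6 - (5 + O) = 6 + (-5 - O) = 1 - O)
N(9)*p(h(-4, -1)) = -20*(1 - (-4)*(4 - 1)) = -20*(1 - (-4)*3) = -20*(1 - 1*(-12)) = -20*(1 + 12) = -20*13 = -260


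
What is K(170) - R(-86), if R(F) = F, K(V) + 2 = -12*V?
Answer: -1956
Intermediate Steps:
K(V) = -2 - 12*V
K(170) - R(-86) = (-2 - 12*170) - 1*(-86) = (-2 - 2040) + 86 = -2042 + 86 = -1956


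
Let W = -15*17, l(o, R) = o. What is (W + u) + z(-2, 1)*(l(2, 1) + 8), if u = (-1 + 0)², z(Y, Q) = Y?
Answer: -274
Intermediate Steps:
W = -255
u = 1 (u = (-1)² = 1)
(W + u) + z(-2, 1)*(l(2, 1) + 8) = (-255 + 1) - 2*(2 + 8) = -254 - 2*10 = -254 - 20 = -274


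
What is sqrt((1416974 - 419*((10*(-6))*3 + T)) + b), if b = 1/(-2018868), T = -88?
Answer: sqrt(1558256296105913979)/1009434 ≈ 1236.6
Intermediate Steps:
b = -1/2018868 ≈ -4.9533e-7
sqrt((1416974 - 419*((10*(-6))*3 + T)) + b) = sqrt((1416974 - 419*((10*(-6))*3 - 88)) - 1/2018868) = sqrt((1416974 - 419*(-60*3 - 88)) - 1/2018868) = sqrt((1416974 - 419*(-180 - 88)) - 1/2018868) = sqrt((1416974 - 419*(-268)) - 1/2018868) = sqrt((1416974 - 1*(-112292)) - 1/2018868) = sqrt((1416974 + 112292) - 1/2018868) = sqrt(1529266 - 1/2018868) = sqrt(3087386190887/2018868) = sqrt(1558256296105913979)/1009434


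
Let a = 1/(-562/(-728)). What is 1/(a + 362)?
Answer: 281/102086 ≈ 0.0027526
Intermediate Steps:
a = 364/281 (a = 1/(-562*(-1/728)) = 1/(281/364) = 364/281 ≈ 1.2954)
1/(a + 362) = 1/(364/281 + 362) = 1/(102086/281) = 281/102086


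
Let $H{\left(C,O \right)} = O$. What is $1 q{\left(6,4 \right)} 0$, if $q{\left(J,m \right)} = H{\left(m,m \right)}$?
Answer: $0$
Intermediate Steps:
$q{\left(J,m \right)} = m$
$1 q{\left(6,4 \right)} 0 = 1 \cdot 4 \cdot 0 = 4 \cdot 0 = 0$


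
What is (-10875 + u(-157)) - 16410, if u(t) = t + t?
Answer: -27599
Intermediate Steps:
u(t) = 2*t
(-10875 + u(-157)) - 16410 = (-10875 + 2*(-157)) - 16410 = (-10875 - 314) - 16410 = -11189 - 16410 = -27599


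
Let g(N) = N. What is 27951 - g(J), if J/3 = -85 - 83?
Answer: 28455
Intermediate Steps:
J = -504 (J = 3*(-85 - 83) = 3*(-168) = -504)
27951 - g(J) = 27951 - 1*(-504) = 27951 + 504 = 28455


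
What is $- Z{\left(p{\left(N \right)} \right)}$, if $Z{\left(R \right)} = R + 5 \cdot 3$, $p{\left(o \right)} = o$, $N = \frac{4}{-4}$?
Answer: $-14$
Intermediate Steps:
$N = -1$ ($N = 4 \left(- \frac{1}{4}\right) = -1$)
$Z{\left(R \right)} = 15 + R$ ($Z{\left(R \right)} = R + 15 = 15 + R$)
$- Z{\left(p{\left(N \right)} \right)} = - (15 - 1) = \left(-1\right) 14 = -14$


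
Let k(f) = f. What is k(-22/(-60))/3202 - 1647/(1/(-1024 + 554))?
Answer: 74359085411/96060 ≈ 7.7409e+5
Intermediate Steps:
k(-22/(-60))/3202 - 1647/(1/(-1024 + 554)) = -22/(-60)/3202 - 1647/(1/(-1024 + 554)) = -22*(-1/60)*(1/3202) - 1647/(1/(-470)) = (11/30)*(1/3202) - 1647/(-1/470) = 11/96060 - 1647*(-470) = 11/96060 + 774090 = 74359085411/96060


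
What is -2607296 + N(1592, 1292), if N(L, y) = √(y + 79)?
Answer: -2607296 + √1371 ≈ -2.6073e+6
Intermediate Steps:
N(L, y) = √(79 + y)
-2607296 + N(1592, 1292) = -2607296 + √(79 + 1292) = -2607296 + √1371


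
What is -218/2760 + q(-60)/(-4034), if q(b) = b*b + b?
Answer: -2662453/2783460 ≈ -0.95653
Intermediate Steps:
q(b) = b + b**2 (q(b) = b**2 + b = b + b**2)
-218/2760 + q(-60)/(-4034) = -218/2760 - 60*(1 - 60)/(-4034) = -218*1/2760 - 60*(-59)*(-1/4034) = -109/1380 + 3540*(-1/4034) = -109/1380 - 1770/2017 = -2662453/2783460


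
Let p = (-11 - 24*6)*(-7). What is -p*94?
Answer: -101990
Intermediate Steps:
p = 1085 (p = (-11 - 4*36)*(-7) = (-11 - 144)*(-7) = -155*(-7) = 1085)
-p*94 = -1085*94 = -1*101990 = -101990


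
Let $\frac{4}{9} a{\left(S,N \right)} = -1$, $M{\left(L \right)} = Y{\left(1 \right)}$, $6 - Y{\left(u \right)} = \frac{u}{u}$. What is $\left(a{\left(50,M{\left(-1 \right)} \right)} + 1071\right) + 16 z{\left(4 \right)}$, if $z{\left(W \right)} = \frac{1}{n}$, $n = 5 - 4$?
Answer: $\frac{4339}{4} \approx 1084.8$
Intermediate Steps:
$Y{\left(u \right)} = 5$ ($Y{\left(u \right)} = 6 - \frac{u}{u} = 6 - 1 = 5$)
$M{\left(L \right)} = 5$
$n = 1$
$z{\left(W \right)} = 1$ ($z{\left(W \right)} = 1^{-1} = 1$)
$a{\left(S,N \right)} = - \frac{9}{4}$ ($a{\left(S,N \right)} = \frac{9}{4} \left(-1\right) = - \frac{9}{4}$)
$\left(a{\left(50,M{\left(-1 \right)} \right)} + 1071\right) + 16 z{\left(4 \right)} = \left(- \frac{9}{4} + 1071\right) + 16 \cdot 1 = \frac{4275}{4} + 16 = \frac{4339}{4}$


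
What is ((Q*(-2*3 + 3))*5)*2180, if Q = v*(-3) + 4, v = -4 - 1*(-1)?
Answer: -425100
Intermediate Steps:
v = -3 (v = -4 + 1 = -3)
Q = 13 (Q = -3*(-3) + 4 = 9 + 4 = 13)
((Q*(-2*3 + 3))*5)*2180 = ((13*(-2*3 + 3))*5)*2180 = ((13*(-6 + 3))*5)*2180 = ((13*(-3))*5)*2180 = -39*5*2180 = -195*2180 = -425100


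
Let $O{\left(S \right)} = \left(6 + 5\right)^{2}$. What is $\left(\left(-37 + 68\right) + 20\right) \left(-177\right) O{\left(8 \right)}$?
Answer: $-1092267$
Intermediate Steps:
$O{\left(S \right)} = 121$ ($O{\left(S \right)} = 11^{2} = 121$)
$\left(\left(-37 + 68\right) + 20\right) \left(-177\right) O{\left(8 \right)} = \left(\left(-37 + 68\right) + 20\right) \left(-177\right) 121 = \left(31 + 20\right) \left(-177\right) 121 = 51 \left(-177\right) 121 = \left(-9027\right) 121 = -1092267$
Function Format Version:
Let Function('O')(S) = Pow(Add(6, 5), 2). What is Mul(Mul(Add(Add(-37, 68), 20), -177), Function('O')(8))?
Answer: -1092267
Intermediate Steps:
Function('O')(S) = 121 (Function('O')(S) = Pow(11, 2) = 121)
Mul(Mul(Add(Add(-37, 68), 20), -177), Function('O')(8)) = Mul(Mul(Add(Add(-37, 68), 20), -177), 121) = Mul(Mul(Add(31, 20), -177), 121) = Mul(Mul(51, -177), 121) = Mul(-9027, 121) = -1092267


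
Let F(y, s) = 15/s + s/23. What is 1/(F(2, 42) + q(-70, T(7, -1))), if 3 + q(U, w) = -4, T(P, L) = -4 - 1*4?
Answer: -322/1551 ≈ -0.20761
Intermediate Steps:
T(P, L) = -8 (T(P, L) = -4 - 4 = -8)
q(U, w) = -7 (q(U, w) = -3 - 4 = -7)
F(y, s) = 15/s + s/23 (F(y, s) = 15/s + s*(1/23) = 15/s + s/23)
1/(F(2, 42) + q(-70, T(7, -1))) = 1/((15/42 + (1/23)*42) - 7) = 1/((15*(1/42) + 42/23) - 7) = 1/((5/14 + 42/23) - 7) = 1/(703/322 - 7) = 1/(-1551/322) = -322/1551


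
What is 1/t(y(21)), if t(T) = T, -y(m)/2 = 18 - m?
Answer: 1/6 ≈ 0.16667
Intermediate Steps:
y(m) = -36 + 2*m (y(m) = -2*(18 - m) = -36 + 2*m)
1/t(y(21)) = 1/(-36 + 2*21) = 1/(-36 + 42) = 1/6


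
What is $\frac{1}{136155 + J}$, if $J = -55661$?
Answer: $\frac{1}{80494} \approx 1.2423 \cdot 10^{-5}$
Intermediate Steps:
$\frac{1}{136155 + J} = \frac{1}{136155 - 55661} = \frac{1}{80494}$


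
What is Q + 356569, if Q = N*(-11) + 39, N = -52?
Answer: 357180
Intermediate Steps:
Q = 611 (Q = -52*(-11) + 39 = 572 + 39 = 611)
Q + 356569 = 611 + 356569 = 357180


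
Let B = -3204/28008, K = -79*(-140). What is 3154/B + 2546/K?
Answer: -13569467063/492170 ≈ -27571.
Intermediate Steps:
K = 11060
B = -89/778 (B = -3204*1/28008 = -89/778 ≈ -0.11440)
3154/B + 2546/K = 3154/(-89/778) + 2546/11060 = 3154*(-778/89) + 2546*(1/11060) = -2453812/89 + 1273/5530 = -13569467063/492170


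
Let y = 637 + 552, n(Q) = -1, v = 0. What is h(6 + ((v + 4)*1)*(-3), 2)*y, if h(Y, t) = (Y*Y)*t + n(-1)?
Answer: 84419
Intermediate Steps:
y = 1189
h(Y, t) = -1 + t*Y² (h(Y, t) = (Y*Y)*t - 1 = Y²*t - 1 = t*Y² - 1 = -1 + t*Y²)
h(6 + ((v + 4)*1)*(-3), 2)*y = (-1 + 2*(6 + ((0 + 4)*1)*(-3))²)*1189 = (-1 + 2*(6 + (4*1)*(-3))²)*1189 = (-1 + 2*(6 + 4*(-3))²)*1189 = (-1 + 2*(6 - 12)²)*1189 = (-1 + 2*(-6)²)*1189 = (-1 + 2*36)*1189 = (-1 + 72)*1189 = 71*1189 = 84419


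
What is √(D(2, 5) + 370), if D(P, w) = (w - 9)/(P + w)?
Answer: √18102/7 ≈ 19.221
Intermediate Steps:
D(P, w) = (-9 + w)/(P + w)
√(D(2, 5) + 370) = √((-9 + 5)/(2 + 5) + 370) = √(-4/7 + 370) = √(2586/7) = √18102/7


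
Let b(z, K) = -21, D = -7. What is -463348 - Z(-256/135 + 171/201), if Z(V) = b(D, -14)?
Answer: -463327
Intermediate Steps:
Z(V) = -21
-463348 - Z(-256/135 + 171/201) = -463348 - 1*(-21) = -463348 + 21 = -463327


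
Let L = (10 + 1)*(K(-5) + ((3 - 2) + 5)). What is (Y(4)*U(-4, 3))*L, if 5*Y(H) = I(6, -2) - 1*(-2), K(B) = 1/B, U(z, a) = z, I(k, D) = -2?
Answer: 0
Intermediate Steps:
Y(H) = 0 (Y(H) = (-2 - 1*(-2))/5 = (-2 + 2)/5 = (⅕)*0 = 0)
L = 319/5 (L = (10 + 1)*(1/(-5) + ((3 - 2) + 5)) = 11*(-⅕ + (1 + 5)) = 11*(-⅕ + 6) = 11*(29/5) = 319/5 ≈ 63.800)
(Y(4)*U(-4, 3))*L = (0*(-4))*(319/5) = 0*(319/5) = 0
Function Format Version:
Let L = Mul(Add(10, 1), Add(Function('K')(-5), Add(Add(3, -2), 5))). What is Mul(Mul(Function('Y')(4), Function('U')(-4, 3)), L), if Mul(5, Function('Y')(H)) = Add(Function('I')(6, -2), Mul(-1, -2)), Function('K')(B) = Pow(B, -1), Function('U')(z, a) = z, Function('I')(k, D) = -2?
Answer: 0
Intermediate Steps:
Function('Y')(H) = 0 (Function('Y')(H) = Mul(Rational(1, 5), Add(-2, Mul(-1, -2))) = Mul(Rational(1, 5), Add(-2, 2)) = Mul(Rational(1, 5), 0) = 0)
L = Rational(319, 5) (L = Mul(Add(10, 1), Add(Pow(-5, -1), Add(Add(3, -2), 5))) = Mul(11, Add(Rational(-1, 5), Add(1, 5))) = Mul(11, Add(Rational(-1, 5), 6)) = Mul(11, Rational(29, 5)) = Rational(319, 5) ≈ 63.800)
Mul(Mul(Function('Y')(4), Function('U')(-4, 3)), L) = Mul(Mul(0, -4), Rational(319, 5)) = Mul(0, Rational(319, 5)) = 0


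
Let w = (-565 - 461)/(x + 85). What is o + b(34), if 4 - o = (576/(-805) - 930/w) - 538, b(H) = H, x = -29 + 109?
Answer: 19599967/45885 ≈ 427.15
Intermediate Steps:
x = 80
w = -342/55 (w = (-565 - 461)/(80 + 85) = -1026/165 = -1026*1/165 = -342/55 ≈ -6.2182)
o = 18039877/45885 (o = 4 - ((576/(-805) - 930/(-342/55)) - 538) = 4 - ((576*(-1/805) - 930*(-55/342)) - 538) = 4 - ((-576/805 + 8525/57) - 538) = 4 - (6829793/45885 - 538) = 4 - 1*(-17856337/45885) = 4 + 17856337/45885 = 18039877/45885 ≈ 393.15)
o + b(34) = 18039877/45885 + 34 = 19599967/45885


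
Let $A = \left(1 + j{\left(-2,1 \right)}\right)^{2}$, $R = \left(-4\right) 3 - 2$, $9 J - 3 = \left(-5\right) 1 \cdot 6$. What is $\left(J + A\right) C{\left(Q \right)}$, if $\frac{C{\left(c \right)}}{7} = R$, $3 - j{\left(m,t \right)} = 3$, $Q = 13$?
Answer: $196$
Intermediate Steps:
$j{\left(m,t \right)} = 0$ ($j{\left(m,t \right)} = 3 - 3 = 0$)
$J = -3$ ($J = \frac{1}{3} + \frac{\left(-5\right) 1 \cdot 6}{9} = \frac{1}{3} + \frac{\left(-5\right) 6}{9} = \frac{1}{3} + \frac{1}{9} \left(-30\right) = \frac{1}{3} - \frac{10}{3} = -3$)
$R = -14$ ($R = -12 - 2 = -14$)
$A = 1$ ($A = \left(1 + 0\right)^{2} = 1^{2} = 1$)
$C{\left(c \right)} = -98$ ($C{\left(c \right)} = 7 \left(-14\right) = -98$)
$\left(J + A\right) C{\left(Q \right)} = \left(-3 + 1\right) \left(-98\right) = \left(-2\right) \left(-98\right) = 196$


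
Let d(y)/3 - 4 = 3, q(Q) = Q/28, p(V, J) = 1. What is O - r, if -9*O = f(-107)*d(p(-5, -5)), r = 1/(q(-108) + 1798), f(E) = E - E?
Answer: -7/12559 ≈ -0.00055737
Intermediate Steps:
q(Q) = Q/28 (q(Q) = Q*(1/28) = Q/28)
d(y) = 21 (d(y) = 12 + 3*3 = 12 + 9 = 21)
f(E) = 0
r = 7/12559 (r = 1/((1/28)*(-108) + 1798) = 1/(-27/7 + 1798) = 1/(12559/7) = 7/12559 ≈ 0.00055737)
O = 0 (O = -0*21 = -1/9*0 = 0)
O - r = 0 - 1*7/12559 = 0 - 7/12559 = -7/12559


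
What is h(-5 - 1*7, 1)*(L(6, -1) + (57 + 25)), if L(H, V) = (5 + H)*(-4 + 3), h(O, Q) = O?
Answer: -852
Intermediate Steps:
L(H, V) = -5 - H (L(H, V) = (5 + H)*(-1) = -5 - H)
h(-5 - 1*7, 1)*(L(6, -1) + (57 + 25)) = (-5 - 1*7)*((-5 - 1*6) + (57 + 25)) = (-5 - 7)*((-5 - 6) + 82) = -12*(-11 + 82) = -12*71 = -852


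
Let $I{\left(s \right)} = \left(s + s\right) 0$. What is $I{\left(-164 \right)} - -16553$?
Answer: $16553$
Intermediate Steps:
$I{\left(s \right)} = 0$ ($I{\left(s \right)} = 2 s 0 = 0$)
$I{\left(-164 \right)} - -16553 = 0 - -16553 = 0 + 16553 = 16553$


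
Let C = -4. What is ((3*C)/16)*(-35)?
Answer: 105/4 ≈ 26.250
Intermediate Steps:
((3*C)/16)*(-35) = ((3*(-4))/16)*(-35) = -12*1/16*(-35) = -3/4*(-35) = 105/4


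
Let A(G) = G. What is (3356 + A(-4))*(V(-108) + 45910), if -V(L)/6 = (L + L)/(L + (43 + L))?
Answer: 26618681168/173 ≈ 1.5387e+8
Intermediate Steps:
V(L) = -12*L/(43 + 2*L) (V(L) = -6*(L + L)/(L + (43 + L)) = -6*2*L/(43 + 2*L) = -12*L/(43 + 2*L))
(3356 + A(-4))*(V(-108) + 45910) = (3356 - 4)*(-12*(-108)/(43 + 2*(-108)) + 45910) = 3352*(-12*(-108)/(43 - 216) + 45910) = 3352*(-12*(-108)/(-173) + 45910) = 3352*(-12*(-108)*(-1/173) + 45910) = 3352*(-1296/173 + 45910) = 3352*(7941134/173) = 26618681168/173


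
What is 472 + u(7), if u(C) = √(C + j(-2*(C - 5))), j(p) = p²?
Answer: 472 + √23 ≈ 476.80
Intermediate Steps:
u(C) = √(C + (10 - 2*C)²) (u(C) = √(C + (-2*(C - 5))²) = √(C + (-2*(-5 + C))²) = √(C + (10 - 2*C)²))
472 + u(7) = 472 + √(7 + 4*(-5 + 7)²) = 472 + √(7 + 4*2²) = 472 + √(7 + 4*4) = 472 + √(7 + 16) = 472 + √23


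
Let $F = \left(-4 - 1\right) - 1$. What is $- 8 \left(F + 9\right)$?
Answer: $-24$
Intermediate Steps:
$F = -6$ ($F = -5 - 1 = -6$)
$- 8 \left(F + 9\right) = - 8 \left(-6 + 9\right) = \left(-8\right) 3 = -24$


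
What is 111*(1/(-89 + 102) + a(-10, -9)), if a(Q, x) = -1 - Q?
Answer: 13098/13 ≈ 1007.5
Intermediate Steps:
111*(1/(-89 + 102) + a(-10, -9)) = 111*(1/(-89 + 102) + (-1 - 1*(-10))) = 111*(1/13 + (-1 + 10)) = 111*(1/13 + 9) = 111*(118/13) = 13098/13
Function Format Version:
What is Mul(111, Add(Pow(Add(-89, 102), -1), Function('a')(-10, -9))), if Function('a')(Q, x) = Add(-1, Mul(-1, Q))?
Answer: Rational(13098, 13) ≈ 1007.5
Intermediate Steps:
Mul(111, Add(Pow(Add(-89, 102), -1), Function('a')(-10, -9))) = Mul(111, Add(Pow(Add(-89, 102), -1), Add(-1, Mul(-1, -10)))) = Mul(111, Add(Pow(13, -1), Add(-1, 10))) = Mul(111, Add(Rational(1, 13), 9)) = Mul(111, Rational(118, 13)) = Rational(13098, 13)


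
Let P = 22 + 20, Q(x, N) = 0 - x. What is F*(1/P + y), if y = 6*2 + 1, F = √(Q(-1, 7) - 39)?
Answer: 547*I*√38/42 ≈ 80.284*I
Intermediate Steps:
Q(x, N) = -x
F = I*√38 (F = √(-1*(-1) - 39) = √(1 - 39) = √(-38) = I*√38 ≈ 6.1644*I)
y = 13 (y = 12 + 1 = 13)
P = 42
F*(1/P + y) = (I*√38)*(1/42 + 13) = (I*√38)*(547/42) = 547*I*√38/42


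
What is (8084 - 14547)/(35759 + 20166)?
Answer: -6463/55925 ≈ -0.11557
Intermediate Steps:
(8084 - 14547)/(35759 + 20166) = -6463/55925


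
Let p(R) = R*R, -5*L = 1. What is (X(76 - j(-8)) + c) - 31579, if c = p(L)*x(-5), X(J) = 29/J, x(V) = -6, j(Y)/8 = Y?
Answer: -22105323/700 ≈ -31579.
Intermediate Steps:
j(Y) = 8*Y
L = -⅕ (L = -⅕*1 = -⅕ ≈ -0.20000)
p(R) = R²
c = -6/25 (c = (-⅕)²*(-6) = (1/25)*(-6) = -6/25 ≈ -0.24000)
(X(76 - j(-8)) + c) - 31579 = (29/(76 - 8*(-8)) - 6/25) - 31579 = (29/(76 - 1*(-64)) - 6/25) - 31579 = (29/(76 + 64) - 6/25) - 31579 = (29/140 - 6/25) - 31579 = -23/700 - 31579 = -22105323/700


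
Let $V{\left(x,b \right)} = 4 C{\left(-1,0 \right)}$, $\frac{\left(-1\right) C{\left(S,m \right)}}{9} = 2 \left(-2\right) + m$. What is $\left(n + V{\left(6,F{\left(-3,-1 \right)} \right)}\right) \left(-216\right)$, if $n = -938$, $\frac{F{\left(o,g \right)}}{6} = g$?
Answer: $171504$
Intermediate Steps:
$F{\left(o,g \right)} = 6 g$
$C{\left(S,m \right)} = 36 - 9 m$ ($C{\left(S,m \right)} = - 9 \left(2 \left(-2\right) + m\right) = - 9 \left(-4 + m\right) = 36 - 9 m$)
$V{\left(x,b \right)} = 144$ ($V{\left(x,b \right)} = 4 \left(36 - 0\right) = 4 \left(36 + 0\right) = 4 \cdot 36 = 144$)
$\left(n + V{\left(6,F{\left(-3,-1 \right)} \right)}\right) \left(-216\right) = \left(-938 + 144\right) \left(-216\right) = \left(-794\right) \left(-216\right) = 171504$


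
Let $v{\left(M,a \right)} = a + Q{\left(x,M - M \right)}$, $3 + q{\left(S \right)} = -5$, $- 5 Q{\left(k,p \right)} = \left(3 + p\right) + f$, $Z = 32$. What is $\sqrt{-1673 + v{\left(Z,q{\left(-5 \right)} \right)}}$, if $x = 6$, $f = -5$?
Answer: $\frac{i \sqrt{42015}}{5} \approx 40.995 i$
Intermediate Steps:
$Q{\left(k,p \right)} = \frac{2}{5} - \frac{p}{5}$ ($Q{\left(k,p \right)} = - \frac{\left(3 + p\right) - 5}{5} = - \frac{-2 + p}{5} = \frac{2}{5} - \frac{p}{5}$)
$q{\left(S \right)} = -8$ ($q{\left(S \right)} = -3 - 5 = -8$)
$v{\left(M,a \right)} = \frac{2}{5} + a$ ($v{\left(M,a \right)} = a - \left(- \frac{2}{5} + \frac{M - M}{5}\right) = a + \left(\frac{2}{5} - 0\right) = a + \left(\frac{2}{5} + 0\right) = a + \frac{2}{5} = \frac{2}{5} + a$)
$\sqrt{-1673 + v{\left(Z,q{\left(-5 \right)} \right)}} = \sqrt{-1673 + \left(\frac{2}{5} - 8\right)} = \sqrt{-1673 - \frac{38}{5}} = \sqrt{- \frac{8403}{5}} = \frac{i \sqrt{42015}}{5}$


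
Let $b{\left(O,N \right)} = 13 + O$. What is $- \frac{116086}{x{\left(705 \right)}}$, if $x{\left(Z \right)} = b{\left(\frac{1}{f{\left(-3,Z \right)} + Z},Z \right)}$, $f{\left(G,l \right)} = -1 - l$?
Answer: $- \frac{58043}{6} \approx -9673.8$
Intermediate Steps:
$x{\left(Z \right)} = 12$ ($x{\left(Z \right)} = 13 + \frac{1}{\left(-1 - Z\right) + Z} = 13 + \frac{1}{-1} = 13 - 1 = 12$)
$- \frac{116086}{x{\left(705 \right)}} = - \frac{116086}{12} = \left(-116086\right) \frac{1}{12} = - \frac{58043}{6}$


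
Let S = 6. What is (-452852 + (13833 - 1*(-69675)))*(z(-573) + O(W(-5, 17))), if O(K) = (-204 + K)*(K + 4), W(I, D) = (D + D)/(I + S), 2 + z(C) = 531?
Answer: 2190579264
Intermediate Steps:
z(C) = 529 (z(C) = -2 + 531 = 529)
W(I, D) = 2*D/(6 + I) (W(I, D) = (D + D)/(I + 6) = (2*D)/(6 + I) = 2*D/(6 + I))
O(K) = (-204 + K)*(4 + K)
(-452852 + (13833 - 1*(-69675)))*(z(-573) + O(W(-5, 17))) = (-452852 + (13833 - 1*(-69675)))*(529 + (-816 + (2*17/(6 - 5))² - 400*17/(6 - 5))) = (-452852 + (13833 + 69675))*(529 + (-816 + (2*17/1)² - 400*17/1)) = (-452852 + 83508)*(529 + (-816 + (2*17*1)² - 400*17)) = -369344*(529 + (-816 + 34² - 200*34)) = -369344*(529 + (-816 + 1156 - 6800)) = -369344*(529 - 6460) = -369344*(-5931) = 2190579264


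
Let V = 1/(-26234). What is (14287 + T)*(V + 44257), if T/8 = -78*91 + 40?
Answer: -48969105504249/26234 ≈ -1.8666e+9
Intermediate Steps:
T = -56464 (T = 8*(-78*91 + 40) = 8*(-7098 + 40) = 8*(-7058) = -56464)
V = -1/26234 ≈ -3.8118e-5
(14287 + T)*(V + 44257) = (14287 - 56464)*(-1/26234 + 44257) = -42177*1161038137/26234 = -48969105504249/26234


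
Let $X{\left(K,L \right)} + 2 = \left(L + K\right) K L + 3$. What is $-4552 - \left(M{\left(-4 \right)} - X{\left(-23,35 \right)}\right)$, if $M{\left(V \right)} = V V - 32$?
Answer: $-14195$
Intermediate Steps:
$M{\left(V \right)} = -32 + V^{2}$ ($M{\left(V \right)} = V^{2} - 32 = -32 + V^{2}$)
$X{\left(K,L \right)} = 1 + K L \left(K + L\right)$ ($X{\left(K,L \right)} = -2 + \left(\left(L + K\right) K L + 3\right) = -2 + \left(\left(K + L\right) K L + 3\right) = -2 + \left(K \left(K + L\right) L + 3\right) = -2 + \left(K L \left(K + L\right) + 3\right) = -2 + \left(3 + K L \left(K + L\right)\right) = 1 + K L \left(K + L\right)$)
$-4552 - \left(M{\left(-4 \right)} - X{\left(-23,35 \right)}\right) = -4552 - \left(\left(-32 + \left(-4\right)^{2}\right) - \left(1 - 23 \cdot 35^{2} + 35 \left(-23\right)^{2}\right)\right) = -4552 - \left(\left(-32 + 16\right) - \left(1 - 28175 + 35 \cdot 529\right)\right) = -4552 - \left(-16 - \left(1 - 28175 + 18515\right)\right) = -4552 - \left(-16 - -9659\right) = -4552 - \left(-16 + 9659\right) = -4552 - 9643 = -14195$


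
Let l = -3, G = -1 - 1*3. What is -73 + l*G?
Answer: -61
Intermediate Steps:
G = -4 (G = -1 - 3 = -4)
-73 + l*G = -73 - 3*(-4) = -73 + 12 = -61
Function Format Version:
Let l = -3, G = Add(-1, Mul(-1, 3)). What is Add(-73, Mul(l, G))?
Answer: -61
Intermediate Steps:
G = -4 (G = Add(-1, -3) = -4)
Add(-73, Mul(l, G)) = Add(-73, Mul(-3, -4)) = Add(-73, 12) = -61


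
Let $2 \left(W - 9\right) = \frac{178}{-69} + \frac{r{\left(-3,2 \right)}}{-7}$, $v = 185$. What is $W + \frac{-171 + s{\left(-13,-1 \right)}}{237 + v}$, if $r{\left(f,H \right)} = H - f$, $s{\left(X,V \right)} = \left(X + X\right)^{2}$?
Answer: $\frac{871324}{101913} \approx 8.5497$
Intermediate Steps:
$s{\left(X,V \right)} = 4 X^{2}$ ($s{\left(X,V \right)} = \left(2 X\right)^{2} = 4 X^{2}$)
$W = \frac{7103}{966}$ ($W = 9 + \frac{\frac{178}{-69} + \frac{2 - -3}{-7}}{2} = 9 + \frac{178 \left(- \frac{1}{69}\right) + \left(2 + 3\right) \left(- \frac{1}{7}\right)}{2} = 9 + \frac{- \frac{178}{69} + 5 \left(- \frac{1}{7}\right)}{2} = 9 + \frac{- \frac{178}{69} - \frac{5}{7}}{2} = 9 + \frac{1}{2} \left(- \frac{1591}{483}\right) = 9 - \frac{1591}{966} = \frac{7103}{966} \approx 7.353$)
$W + \frac{-171 + s{\left(-13,-1 \right)}}{237 + v} = \frac{7103}{966} + \frac{-171 + 4 \left(-13\right)^{2}}{237 + 185} = \frac{7103}{966} + \frac{-171 + 4 \cdot 169}{422} = \frac{7103}{966} + \left(-171 + 676\right) \frac{1}{422} = \frac{7103}{966} + 505 \cdot \frac{1}{422} = \frac{7103}{966} + \frac{505}{422} = \frac{871324}{101913}$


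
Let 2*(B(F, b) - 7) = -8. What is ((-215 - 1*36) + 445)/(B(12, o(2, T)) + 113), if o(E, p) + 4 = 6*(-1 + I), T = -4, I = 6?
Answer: 97/58 ≈ 1.6724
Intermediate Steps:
o(E, p) = 26 (o(E, p) = -4 + 6*(-1 + 6) = -4 + 6*5 = -4 + 30 = 26)
B(F, b) = 3 (B(F, b) = 7 + (½)*(-8) = 7 - 4 = 3)
((-215 - 1*36) + 445)/(B(12, o(2, T)) + 113) = ((-215 - 1*36) + 445)/(3 + 113) = ((-215 - 36) + 445)/116 = (-251 + 445)*(1/116) = 194*(1/116) = 97/58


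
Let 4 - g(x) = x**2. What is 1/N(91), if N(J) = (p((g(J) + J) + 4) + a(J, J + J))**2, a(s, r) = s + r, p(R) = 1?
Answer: 1/75076 ≈ 1.3320e-5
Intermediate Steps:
g(x) = 4 - x**2
a(s, r) = r + s
N(J) = (1 + 3*J)**2 (N(J) = (1 + ((J + J) + J))**2 = (1 + (2*J + J))**2 = (1 + 3*J)**2)
1/N(91) = 1/((1 + 3*91)**2) = 1/((1 + 273)**2) = 1/(274**2) = 1/75076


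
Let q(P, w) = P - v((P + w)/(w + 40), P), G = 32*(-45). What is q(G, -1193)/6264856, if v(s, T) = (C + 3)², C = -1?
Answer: -361/1566214 ≈ -0.00023049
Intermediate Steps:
v(s, T) = 4 (v(s, T) = (-1 + 3)² = 2² = 4)
G = -1440
q(P, w) = -4 + P (q(P, w) = P - 1*4 = P - 4 = -4 + P)
q(G, -1193)/6264856 = (-4 - 1440)/6264856 = -1444*1/6264856 = -361/1566214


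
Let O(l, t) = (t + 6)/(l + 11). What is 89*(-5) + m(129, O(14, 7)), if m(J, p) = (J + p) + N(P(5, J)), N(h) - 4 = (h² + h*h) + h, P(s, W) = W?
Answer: 827488/25 ≈ 33100.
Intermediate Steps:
N(h) = 4 + h + 2*h² (N(h) = 4 + ((h² + h*h) + h) = 4 + ((h² + h²) + h) = 4 + (2*h² + h) = 4 + (h + 2*h²) = 4 + h + 2*h²)
O(l, t) = (6 + t)/(11 + l)
m(J, p) = 4 + p + 2*J + 2*J² (m(J, p) = (J + p) + (4 + J + 2*J²) = 4 + p + 2*J + 2*J²)
89*(-5) + m(129, O(14, 7)) = 89*(-5) + (4 + (6 + 7)/(11 + 14) + 2*129 + 2*129²) = -445 + (4 + 13/25 + 258 + 2*16641) = -445 + (4 + (1/25)*13 + 258 + 33282) = -445 + (4 + 13/25 + 258 + 33282) = -445 + 838613/25 = 827488/25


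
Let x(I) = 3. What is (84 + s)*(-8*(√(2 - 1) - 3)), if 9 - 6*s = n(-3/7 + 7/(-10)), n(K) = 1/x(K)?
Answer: 12304/9 ≈ 1367.1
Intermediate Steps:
n(K) = ⅓ (n(K) = 1/3 = ⅓)
s = 13/9 (s = 3/2 - ⅙*⅓ = 3/2 - 1/18 = 13/9 ≈ 1.4444)
(84 + s)*(-8*(√(2 - 1) - 3)) = (84 + 13/9)*(-8*(√(2 - 1) - 3)) = 769*(-8*(√1 - 3))/9 = 769*(-8*(1 - 3))/9 = 769*(-8*(-2))/9 = (769/9)*16 = 12304/9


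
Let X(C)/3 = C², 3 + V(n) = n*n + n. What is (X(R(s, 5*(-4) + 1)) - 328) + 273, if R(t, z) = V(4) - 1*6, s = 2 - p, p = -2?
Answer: 308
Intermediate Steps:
V(n) = -3 + n + n² (V(n) = -3 + (n*n + n) = -3 + (n² + n) = -3 + (n + n²) = -3 + n + n²)
s = 4 (s = 2 - 1*(-2) = 2 + 2 = 4)
R(t, z) = 11 (R(t, z) = (-3 + 4 + 4²) - 1*6 = (-3 + 4 + 16) - 6 = 17 - 6 = 11)
X(C) = 3*C²
(X(R(s, 5*(-4) + 1)) - 328) + 273 = (3*11² - 328) + 273 = (3*121 - 328) + 273 = (363 - 328) + 273 = 35 + 273 = 308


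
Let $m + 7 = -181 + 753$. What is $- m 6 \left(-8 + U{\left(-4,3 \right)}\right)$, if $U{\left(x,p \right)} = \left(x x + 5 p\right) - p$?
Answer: $-67800$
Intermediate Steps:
$m = 565$ ($m = -7 + \left(-181 + 753\right) = -7 + 572 = 565$)
$U{\left(x,p \right)} = x^{2} + 4 p$ ($U{\left(x,p \right)} = \left(x^{2} + 5 p\right) - p = x^{2} + 4 p$)
$- m 6 \left(-8 + U{\left(-4,3 \right)}\right) = - 565 \cdot 6 \left(-8 + \left(\left(-4\right)^{2} + 4 \cdot 3\right)\right) = - 565 \cdot 6 \left(-8 + \left(16 + 12\right)\right) = - 565 \cdot 6 \left(-8 + 28\right) = - 565 \cdot 6 \cdot 20 = - 565 \cdot 120 = \left(-1\right) 67800 = -67800$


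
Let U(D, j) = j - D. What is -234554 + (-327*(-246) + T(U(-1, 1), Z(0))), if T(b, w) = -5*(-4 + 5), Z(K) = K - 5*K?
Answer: -154117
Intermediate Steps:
Z(K) = -4*K
T(b, w) = -5 (T(b, w) = -5*1 = -5)
-234554 + (-327*(-246) + T(U(-1, 1), Z(0))) = -234554 + (-327*(-246) - 5) = -234554 + (80442 - 5) = -234554 + 80437 = -154117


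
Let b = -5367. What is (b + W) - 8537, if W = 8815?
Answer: -5089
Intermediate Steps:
(b + W) - 8537 = (-5367 + 8815) - 8537 = 3448 - 8537 = -5089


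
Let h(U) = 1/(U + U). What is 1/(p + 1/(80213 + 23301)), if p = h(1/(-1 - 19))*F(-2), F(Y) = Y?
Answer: 103514/2070281 ≈ 0.050000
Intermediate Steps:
h(U) = 1/(2*U)
p = 20 (p = (1/(2*(1/(-1 - 19))))*(-2) = (1/(2*(1/(-20))))*(-2) = (1/(2*(-1/20)))*(-2) = ((1/2)*(-20))*(-2) = -10*(-2) = 20)
1/(p + 1/(80213 + 23301)) = 1/(20 + 1/(80213 + 23301)) = 1/(20 + 1/103514) = 1/(2070281/103514) = 103514/2070281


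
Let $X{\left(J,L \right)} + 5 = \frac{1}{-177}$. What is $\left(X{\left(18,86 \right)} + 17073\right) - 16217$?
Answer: $\frac{150626}{177} \approx 850.99$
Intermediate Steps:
$X{\left(J,L \right)} = - \frac{886}{177}$ ($X{\left(J,L \right)} = -5 + \frac{1}{-177} = -5 - \frac{1}{177} = - \frac{886}{177}$)
$\left(X{\left(18,86 \right)} + 17073\right) - 16217 = \left(- \frac{886}{177} + 17073\right) - 16217 = \frac{3021035}{177} - 16217 = \frac{150626}{177}$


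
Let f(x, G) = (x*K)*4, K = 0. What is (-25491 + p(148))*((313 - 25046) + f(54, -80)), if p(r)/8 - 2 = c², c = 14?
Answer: 591291831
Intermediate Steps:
f(x, G) = 0 (f(x, G) = (x*0)*4 = 0*4 = 0)
p(r) = 1584 (p(r) = 16 + 8*14² = 16 + 8*196 = 16 + 1568 = 1584)
(-25491 + p(148))*((313 - 25046) + f(54, -80)) = (-25491 + 1584)*((313 - 25046) + 0) = -23907*(-24733 + 0) = -23907*(-24733) = 591291831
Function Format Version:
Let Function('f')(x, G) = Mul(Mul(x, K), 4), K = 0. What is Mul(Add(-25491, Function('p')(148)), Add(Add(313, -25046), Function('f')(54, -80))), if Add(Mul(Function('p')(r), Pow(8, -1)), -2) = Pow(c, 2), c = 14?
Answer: 591291831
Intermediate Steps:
Function('f')(x, G) = 0 (Function('f')(x, G) = Mul(Mul(x, 0), 4) = Mul(0, 4) = 0)
Function('p')(r) = 1584 (Function('p')(r) = Add(16, Mul(8, Pow(14, 2))) = Add(16, Mul(8, 196)) = Add(16, 1568) = 1584)
Mul(Add(-25491, Function('p')(148)), Add(Add(313, -25046), Function('f')(54, -80))) = Mul(Add(-25491, 1584), Add(Add(313, -25046), 0)) = Mul(-23907, Add(-24733, 0)) = Mul(-23907, -24733) = 591291831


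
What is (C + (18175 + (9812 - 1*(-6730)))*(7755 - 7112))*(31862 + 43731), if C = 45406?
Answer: 1690897258141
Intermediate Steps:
(C + (18175 + (9812 - 1*(-6730)))*(7755 - 7112))*(31862 + 43731) = (45406 + (18175 + (9812 - 1*(-6730)))*(7755 - 7112))*(31862 + 43731) = (45406 + (18175 + (9812 + 6730))*643)*75593 = (45406 + (18175 + 16542)*643)*75593 = (45406 + 34717*643)*75593 = (45406 + 22323031)*75593 = 22368437*75593 = 1690897258141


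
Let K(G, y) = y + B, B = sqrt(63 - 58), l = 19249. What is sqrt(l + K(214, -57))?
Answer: sqrt(19192 + sqrt(5)) ≈ 138.54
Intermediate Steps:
B = sqrt(5) ≈ 2.2361
K(G, y) = y + sqrt(5)
sqrt(l + K(214, -57)) = sqrt(19249 + (-57 + sqrt(5))) = sqrt(19192 + sqrt(5))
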